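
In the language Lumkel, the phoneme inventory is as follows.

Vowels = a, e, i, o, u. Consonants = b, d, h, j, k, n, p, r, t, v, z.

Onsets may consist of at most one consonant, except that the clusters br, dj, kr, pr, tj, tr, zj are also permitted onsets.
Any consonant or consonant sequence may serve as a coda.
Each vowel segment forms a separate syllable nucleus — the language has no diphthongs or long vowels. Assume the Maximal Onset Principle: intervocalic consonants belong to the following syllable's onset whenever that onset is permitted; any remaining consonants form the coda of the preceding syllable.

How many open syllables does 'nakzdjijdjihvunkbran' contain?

0

The vowels are a, i, i, u, a — 5 nuclei, so 5 syllables.
σ1/σ2 boundary: /kzdj/ splits as /kz/ + /dj/ (/dj/ is the longest suffix that is a licit onset).
σ2/σ3 boundary: /jdj/ — longest licit onset from the right is /dj/, leaving /j/ as coda.
σ3/σ4 boundary: /hv/ splits as /h/ + /v/ (/v/ is the longest suffix that is a licit onset).
σ4/σ5 boundary: /nkbr/ splits as /nk/ + /br/ (/br/ is the longest suffix that is a licit onset).
Syllabification: nakz.djij.djih.vunk.bran.
Classifying each syllable: /nakz/ (closed), /djij/ (closed), /djih/ (closed), /vunk/ (closed), /bran/ (closed).
Open syllables: 0.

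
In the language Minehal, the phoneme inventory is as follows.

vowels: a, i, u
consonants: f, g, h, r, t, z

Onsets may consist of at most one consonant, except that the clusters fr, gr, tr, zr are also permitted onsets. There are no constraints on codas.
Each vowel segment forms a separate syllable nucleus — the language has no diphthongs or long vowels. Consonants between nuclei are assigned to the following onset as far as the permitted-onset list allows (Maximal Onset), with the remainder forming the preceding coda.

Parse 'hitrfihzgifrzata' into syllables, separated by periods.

hitr.fihz.gifr.za.ta

The vowels are i, i, i, a, a — 5 nuclei, so 5 syllables.
/i…i/ gap (V1→V2): cluster /trf/ — the longest permitted-onset suffix is /f/; onset = /f/, preceding coda = /tr/.
/i…i/ gap (V2→V3): /hzg/; trying suffixes from longest down, /g/ is the first permitted one, so coda /hz/ | onset /g/.
/i…a/ gap (V3→V4): /frz/ — longest licit onset from the right is /z/, leaving /fr/ as coda.
/a…a/ gap (V4→V5): just /t/ — single C goes to the following onset.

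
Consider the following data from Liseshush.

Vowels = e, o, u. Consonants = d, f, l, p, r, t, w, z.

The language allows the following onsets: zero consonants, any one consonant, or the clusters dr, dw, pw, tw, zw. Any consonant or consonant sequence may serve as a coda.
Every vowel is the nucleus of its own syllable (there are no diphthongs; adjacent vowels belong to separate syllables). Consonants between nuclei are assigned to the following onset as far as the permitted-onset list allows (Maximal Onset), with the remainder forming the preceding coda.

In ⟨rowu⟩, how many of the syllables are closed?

0

The vowels are o, u — 2 nuclei, so 2 syllables.
Between /o/ (V1) and /u/ (V2): /w/ is a single consonant, so it becomes the next onset.
Result: ro.wu.
Classifying each syllable: /ro/ (open), /wu/ (open).
Closed syllables: 0.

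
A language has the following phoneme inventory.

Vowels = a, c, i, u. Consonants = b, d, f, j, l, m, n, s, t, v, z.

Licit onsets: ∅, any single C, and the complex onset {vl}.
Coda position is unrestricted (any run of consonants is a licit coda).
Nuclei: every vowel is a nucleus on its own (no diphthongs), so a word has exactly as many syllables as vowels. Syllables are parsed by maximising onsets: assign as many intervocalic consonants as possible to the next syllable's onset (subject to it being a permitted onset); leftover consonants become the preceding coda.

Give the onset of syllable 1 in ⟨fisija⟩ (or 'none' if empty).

f

The vowels are i, i, a — 3 nuclei, so 3 syllables.
σ1/σ2 boundary: /s/ → onset of the next syllable (single consonants are always licit onsets).
σ2/σ3 boundary: just /j/ — single C goes to the following onset.
Result: fi.si.ja.
Syllable 1 is /fi/: onset /f/, nucleus /i/, coda ∅.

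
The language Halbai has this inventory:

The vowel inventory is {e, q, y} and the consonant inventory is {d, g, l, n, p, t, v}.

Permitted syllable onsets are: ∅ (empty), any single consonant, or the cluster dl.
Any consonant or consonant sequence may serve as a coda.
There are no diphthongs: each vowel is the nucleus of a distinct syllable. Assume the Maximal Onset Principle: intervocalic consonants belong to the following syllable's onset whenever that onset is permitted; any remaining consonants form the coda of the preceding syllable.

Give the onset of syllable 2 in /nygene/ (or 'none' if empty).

The vowels are y, e, e — 3 nuclei, so 3 syllables.
σ1/σ2 boundary: just /g/ — single C goes to the following onset.
σ2/σ3 boundary: /n/ is a single consonant, so it becomes the next onset.
Result: ny.ge.ne.
Syllable 2 is /ge/: onset /g/, nucleus /e/, coda ∅.

g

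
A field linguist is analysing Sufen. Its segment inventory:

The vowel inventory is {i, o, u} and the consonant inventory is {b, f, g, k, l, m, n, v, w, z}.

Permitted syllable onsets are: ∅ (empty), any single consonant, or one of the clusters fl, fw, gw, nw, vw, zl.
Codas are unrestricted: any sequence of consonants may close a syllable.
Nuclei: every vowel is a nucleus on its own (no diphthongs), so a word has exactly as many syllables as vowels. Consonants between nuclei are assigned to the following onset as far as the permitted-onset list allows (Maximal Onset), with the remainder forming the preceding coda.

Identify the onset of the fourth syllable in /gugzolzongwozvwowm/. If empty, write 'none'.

gw

Vowels present: u, o, o, o, o; each is a nucleus, giving 5 syllables.
/u…o/ gap (V1→V2): /gz/; trying suffixes from longest down, /z/ is the first permitted one, so coda /g/ | onset /z/.
/o…o/ gap (V2→V3): cluster /lz/ — the longest permitted-onset suffix is /z/; onset = /z/, preceding coda = /l/.
/o…o/ gap (V3→V4): /ngw/ — longest licit onset from the right is /gw/, leaving /n/ as coda.
/o…o/ gap (V4→V5): cluster /zvw/ — the longest permitted-onset suffix is /vw/; onset = /vw/, preceding coda = /z/.
Syllabification: gug.zol.zon.gwoz.vwowm.
Syllable 4 is /gwoz/: onset /gw/, nucleus /o/, coda /z/.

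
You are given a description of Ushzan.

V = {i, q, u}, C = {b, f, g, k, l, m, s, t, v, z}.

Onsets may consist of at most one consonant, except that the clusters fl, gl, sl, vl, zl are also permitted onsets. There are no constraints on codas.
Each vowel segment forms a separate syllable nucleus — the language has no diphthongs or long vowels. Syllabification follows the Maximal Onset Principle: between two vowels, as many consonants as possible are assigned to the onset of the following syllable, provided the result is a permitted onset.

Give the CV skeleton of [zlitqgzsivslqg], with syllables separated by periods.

Nuclei (vowels): i, q, i, q → 4 syllables.
/i…q/ gap (V1→V2): just /t/ — single C goes to the following onset.
/q…i/ gap (V2→V3): cluster /gzs/ — the longest permitted-onset suffix is /s/; onset = /s/, preceding coda = /gz/.
/i…q/ gap (V3→V4): /vsl/ splits as /v/ + /sl/ (/sl/ is the longest suffix that is a licit onset).
So the parse is zli.tqgz.siv.slqg.
Mapping each syllable to C/V: /zli/ → CCV, /tqgz/ → CVCC, /siv/ → CVC, /slqg/ → CCVC.

CCV.CVCC.CVC.CCVC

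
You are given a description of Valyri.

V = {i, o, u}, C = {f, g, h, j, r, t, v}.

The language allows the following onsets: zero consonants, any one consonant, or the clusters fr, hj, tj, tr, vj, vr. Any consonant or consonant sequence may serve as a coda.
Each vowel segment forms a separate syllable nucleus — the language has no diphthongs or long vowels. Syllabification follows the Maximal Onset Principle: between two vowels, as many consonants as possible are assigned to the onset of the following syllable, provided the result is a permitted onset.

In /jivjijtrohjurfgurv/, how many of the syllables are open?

Nuclei (vowels): i, i, o, u, u → 5 syllables.
Between /i/ (V1) and /i/ (V2): /vj/ — entire cluster is a permitted onset → onset /vj/, coda ∅.
Between /i/ (V2) and /o/ (V3): /jtr/ splits as /j/ + /tr/ (/tr/ is the longest suffix that is a licit onset).
Between /o/ (V3) and /u/ (V4): /hj/ — entire cluster is a permitted onset → onset /hj/, coda ∅.
Between /u/ (V4) and /u/ (V5): cluster /rfg/ — the longest permitted-onset suffix is /g/; onset = /g/, preceding coda = /rf/.
Syllabification: ji.vjij.tro.hjurf.gurv.
Classifying each syllable: /ji/ (open), /vjij/ (closed), /tro/ (open), /hjurf/ (closed), /gurv/ (closed).
Open syllables: 2.

2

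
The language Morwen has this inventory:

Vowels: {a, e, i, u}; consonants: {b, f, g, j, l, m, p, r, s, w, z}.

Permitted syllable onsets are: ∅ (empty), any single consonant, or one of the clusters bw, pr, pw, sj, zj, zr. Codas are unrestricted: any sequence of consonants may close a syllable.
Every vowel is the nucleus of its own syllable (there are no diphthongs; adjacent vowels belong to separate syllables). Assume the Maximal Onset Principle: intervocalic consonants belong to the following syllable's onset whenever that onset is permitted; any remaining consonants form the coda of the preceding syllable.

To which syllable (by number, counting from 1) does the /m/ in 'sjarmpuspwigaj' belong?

1

Vowels present: a, u, i, a; each is a nucleus, giving 4 syllables.
Between /a/ (V1) and /u/ (V2): /rmp/ — longest licit onset from the right is /p/, leaving /rm/ as coda.
Between /u/ (V2) and /i/ (V3): /spw/ — longest licit onset from the right is /pw/, leaving /s/ as coda.
Between /i/ (V3) and /a/ (V4): /g/ is a single consonant, so it becomes the next onset.
Putting it together: sjarm.pus.pwi.gaj.
The /m/ is in the coda of syllable 1 (/sjarm/).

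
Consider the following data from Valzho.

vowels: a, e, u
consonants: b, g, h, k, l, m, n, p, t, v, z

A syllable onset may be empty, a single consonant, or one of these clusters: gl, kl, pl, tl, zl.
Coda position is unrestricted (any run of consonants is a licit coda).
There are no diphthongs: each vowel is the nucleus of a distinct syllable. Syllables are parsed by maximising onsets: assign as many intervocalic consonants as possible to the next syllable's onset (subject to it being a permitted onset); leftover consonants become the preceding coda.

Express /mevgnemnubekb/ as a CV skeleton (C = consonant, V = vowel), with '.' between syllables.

CVCC.CVC.CV.CVCC

Vowels present: e, e, u, e; each is a nucleus, giving 4 syllables.
Between /e/ (V1) and /e/ (V2): /vgn/ splits as /vg/ + /n/ (/n/ is the longest suffix that is a licit onset).
Between /e/ (V2) and /u/ (V3): cluster /mn/ — the longest permitted-onset suffix is /n/; onset = /n/, preceding coda = /m/.
Between /u/ (V3) and /e/ (V4): just /b/ — single C goes to the following onset.
Putting it together: mevg.nem.nu.bekb.
Mapping each syllable to C/V: /mevg/ → CVCC, /nem/ → CVC, /nu/ → CV, /bekb/ → CVCC.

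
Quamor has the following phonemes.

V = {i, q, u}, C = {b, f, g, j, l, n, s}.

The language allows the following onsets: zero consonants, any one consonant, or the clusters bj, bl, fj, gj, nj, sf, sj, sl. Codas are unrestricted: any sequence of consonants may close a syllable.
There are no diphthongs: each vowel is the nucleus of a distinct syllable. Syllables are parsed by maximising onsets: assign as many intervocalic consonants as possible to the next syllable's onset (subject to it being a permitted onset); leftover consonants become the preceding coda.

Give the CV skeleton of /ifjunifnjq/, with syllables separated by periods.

Vowels present: i, u, i, q; each is a nucleus, giving 4 syllables.
Between /i/ (V1) and /u/ (V2): /fj/ — entire cluster is a permitted onset → onset /fj/, coda ∅.
Between /u/ (V2) and /i/ (V3): /n/ → onset of the next syllable (single consonants are always licit onsets).
Between /i/ (V3) and /q/ (V4): /fnj/ — longest licit onset from the right is /nj/, leaving /f/ as coda.
Putting it together: i.fju.nif.njq.
Mapping each syllable to C/V: /i/ → V, /fju/ → CCV, /nif/ → CVC, /njq/ → CCV.

V.CCV.CVC.CCV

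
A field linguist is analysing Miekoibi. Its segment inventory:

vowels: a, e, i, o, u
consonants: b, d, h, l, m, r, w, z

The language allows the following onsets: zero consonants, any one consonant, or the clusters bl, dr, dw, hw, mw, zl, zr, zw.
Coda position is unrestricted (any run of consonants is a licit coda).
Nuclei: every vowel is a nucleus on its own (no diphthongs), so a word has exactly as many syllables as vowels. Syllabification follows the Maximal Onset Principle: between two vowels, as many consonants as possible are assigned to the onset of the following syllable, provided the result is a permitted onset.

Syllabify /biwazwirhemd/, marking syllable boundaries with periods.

The vowels are i, a, i, e — 4 nuclei, so 4 syllables.
Between /i/ (V1) and /a/ (V2): /w/ is a single consonant, so it becomes the next onset.
Between /a/ (V2) and /i/ (V3): /zw/ — entire cluster is a permitted onset → onset /zw/, coda ∅.
Between /i/ (V3) and /e/ (V4): cluster /rh/ — the longest permitted-onset suffix is /h/; onset = /h/, preceding coda = /r/.

bi.wa.zwir.hemd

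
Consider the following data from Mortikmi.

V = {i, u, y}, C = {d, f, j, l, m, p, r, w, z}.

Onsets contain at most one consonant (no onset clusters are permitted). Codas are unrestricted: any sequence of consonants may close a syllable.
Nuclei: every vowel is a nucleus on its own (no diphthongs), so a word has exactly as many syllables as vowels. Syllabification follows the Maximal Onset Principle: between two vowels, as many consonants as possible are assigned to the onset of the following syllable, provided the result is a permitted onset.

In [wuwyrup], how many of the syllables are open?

The vowels are u, y, u — 3 nuclei, so 3 syllables.
V1 /u/ – V2 /y/: /w/ is a single consonant, so it becomes the next onset.
V2 /y/ – V3 /u/: /r/ is a single consonant, so it becomes the next onset.
Result: wu.wy.rup.
Classifying each syllable: /wu/ (open), /wy/ (open), /rup/ (closed).
Open syllables: 2.

2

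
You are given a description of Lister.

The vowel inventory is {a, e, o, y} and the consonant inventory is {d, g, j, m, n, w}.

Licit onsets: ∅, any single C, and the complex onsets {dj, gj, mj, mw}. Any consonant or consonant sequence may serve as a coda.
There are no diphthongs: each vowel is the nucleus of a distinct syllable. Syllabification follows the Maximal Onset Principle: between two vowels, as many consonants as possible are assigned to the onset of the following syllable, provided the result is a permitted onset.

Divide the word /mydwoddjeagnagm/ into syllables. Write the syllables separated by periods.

myd.wod.dje.ag.nagm

Nuclei (vowels): y, o, e, a, a → 5 syllables.
σ1/σ2 boundary: /dw/ — longest licit onset from the right is /w/, leaving /d/ as coda.
σ2/σ3 boundary: /ddj/ — longest licit onset from the right is /dj/, leaving /d/ as coda.
σ3/σ4 boundary: no consonants, so the boundary falls immediately after /e/.
σ4/σ5 boundary: /gn/ splits as /g/ + /n/ (/n/ is the longest suffix that is a licit onset).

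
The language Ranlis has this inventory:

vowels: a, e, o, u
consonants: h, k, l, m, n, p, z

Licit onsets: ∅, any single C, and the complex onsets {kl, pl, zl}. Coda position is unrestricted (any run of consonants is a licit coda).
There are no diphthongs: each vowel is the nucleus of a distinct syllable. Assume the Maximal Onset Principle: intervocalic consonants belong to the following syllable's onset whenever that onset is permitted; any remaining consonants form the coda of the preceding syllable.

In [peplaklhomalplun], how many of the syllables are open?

Nuclei (vowels): e, a, o, a, u → 5 syllables.
Between /e/ (V1) and /a/ (V2): /pl/ is a licit onset in full, so it all attaches to the next syllable.
Between /a/ (V2) and /o/ (V3): /klh/; trying suffixes from longest down, /h/ is the first permitted one, so coda /kl/ | onset /h/.
Between /o/ (V3) and /a/ (V4): /m/ is a single consonant, so it becomes the next onset.
Between /a/ (V4) and /u/ (V5): /lpl/; trying suffixes from longest down, /pl/ is the first permitted one, so coda /l/ | onset /pl/.
Syllabification: pe.plakl.ho.mal.plun.
Classifying each syllable: /pe/ (open), /plakl/ (closed), /ho/ (open), /mal/ (closed), /plun/ (closed).
Open syllables: 2.

2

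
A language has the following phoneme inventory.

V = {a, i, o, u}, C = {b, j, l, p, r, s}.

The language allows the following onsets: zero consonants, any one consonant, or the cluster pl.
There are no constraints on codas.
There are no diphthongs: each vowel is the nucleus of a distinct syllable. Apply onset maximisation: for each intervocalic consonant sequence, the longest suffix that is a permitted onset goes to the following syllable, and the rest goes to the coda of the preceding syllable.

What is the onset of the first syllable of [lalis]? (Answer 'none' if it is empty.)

Vowels present: a, i; each is a nucleus, giving 2 syllables.
σ1/σ2 boundary: /l/ is a single consonant, so it becomes the next onset.
Syllabification: la.lis.
Syllable 1 is /la/: onset /l/, nucleus /a/, coda ∅.

l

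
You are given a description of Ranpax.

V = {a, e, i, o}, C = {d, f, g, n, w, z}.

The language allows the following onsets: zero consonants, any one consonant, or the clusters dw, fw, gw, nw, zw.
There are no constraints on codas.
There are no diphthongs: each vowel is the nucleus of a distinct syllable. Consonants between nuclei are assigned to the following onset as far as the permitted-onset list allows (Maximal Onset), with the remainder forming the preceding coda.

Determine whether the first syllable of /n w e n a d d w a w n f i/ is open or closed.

open

Vowels present: e, a, a, i; each is a nucleus, giving 4 syllables.
V1 /e/ – V2 /a/: just /n/ — single C goes to the following onset.
V2 /a/ – V3 /a/: /ddw/ splits as /d/ + /dw/ (/dw/ is the longest suffix that is a licit onset).
V3 /a/ – V4 /i/: /wnf/; trying suffixes from longest down, /f/ is the first permitted one, so coda /wn/ | onset /f/.
Putting it together: nwe.nad.dwawn.fi.
Syllable 1 is /nwe/; it ends in its nucleus with no coda, so it is open.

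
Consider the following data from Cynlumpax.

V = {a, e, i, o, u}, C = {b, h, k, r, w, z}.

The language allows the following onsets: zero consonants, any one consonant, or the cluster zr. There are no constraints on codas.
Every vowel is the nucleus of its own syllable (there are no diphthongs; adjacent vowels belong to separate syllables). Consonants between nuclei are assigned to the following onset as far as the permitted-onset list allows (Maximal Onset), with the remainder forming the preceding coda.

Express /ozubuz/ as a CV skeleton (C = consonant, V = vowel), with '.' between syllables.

The vowels are o, u, u — 3 nuclei, so 3 syllables.
V1 /o/ – V2 /u/: /z/ → onset of the next syllable (single consonants are always licit onsets).
V2 /u/ – V3 /u/: /b/ → onset of the next syllable (single consonants are always licit onsets).
Putting it together: o.zu.buz.
Mapping each syllable to C/V: /o/ → V, /zu/ → CV, /buz/ → CVC.

V.CV.CVC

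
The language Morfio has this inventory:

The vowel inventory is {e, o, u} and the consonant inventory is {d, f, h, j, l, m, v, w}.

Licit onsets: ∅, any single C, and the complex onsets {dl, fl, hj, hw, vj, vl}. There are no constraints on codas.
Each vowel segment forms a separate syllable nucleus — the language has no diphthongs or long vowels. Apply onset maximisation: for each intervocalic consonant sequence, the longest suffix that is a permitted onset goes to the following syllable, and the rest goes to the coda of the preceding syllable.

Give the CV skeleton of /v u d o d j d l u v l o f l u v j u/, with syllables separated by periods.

CV.CVCC.CCV.CCV.CCV.CCV

Nuclei (vowels): u, o, u, o, u, u → 6 syllables.
Between /u/ (V1) and /o/ (V2): /d/ is a single consonant, so it becomes the next onset.
Between /o/ (V2) and /u/ (V3): /djdl/; trying suffixes from longest down, /dl/ is the first permitted one, so coda /dj/ | onset /dl/.
Between /u/ (V3) and /o/ (V4): /vl/ — entire cluster is a permitted onset → onset /vl/, coda ∅.
Between /o/ (V4) and /u/ (V5): /fl/ — entire cluster is a permitted onset → onset /fl/, coda ∅.
Between /u/ (V5) and /u/ (V6): /vj/ is a licit onset in full, so it all attaches to the next syllable.
Syllabification: vu.dodj.dlu.vlo.flu.vju.
Mapping each syllable to C/V: /vu/ → CV, /dodj/ → CVCC, /dlu/ → CCV, /vlo/ → CCV, /flu/ → CCV, /vju/ → CCV.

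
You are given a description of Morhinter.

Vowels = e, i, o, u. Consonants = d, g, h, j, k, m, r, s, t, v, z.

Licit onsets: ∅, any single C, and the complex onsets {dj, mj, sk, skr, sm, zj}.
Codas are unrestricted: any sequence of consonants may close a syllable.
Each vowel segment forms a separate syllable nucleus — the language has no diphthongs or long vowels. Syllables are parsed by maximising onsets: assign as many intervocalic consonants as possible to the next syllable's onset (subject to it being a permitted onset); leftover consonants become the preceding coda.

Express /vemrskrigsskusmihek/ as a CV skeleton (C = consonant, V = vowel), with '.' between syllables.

CVCC.CCCVCC.CCV.CCV.CVC

Vowels present: e, i, u, i, e; each is a nucleus, giving 5 syllables.
V1 /e/ – V2 /i/: /mrskr/; trying suffixes from longest down, /skr/ is the first permitted one, so coda /mr/ | onset /skr/.
V2 /i/ – V3 /u/: /gssk/ splits as /gs/ + /sk/ (/sk/ is the longest suffix that is a licit onset).
V3 /u/ – V4 /i/: /sm/ is a licit onset in full, so it all attaches to the next syllable.
V4 /i/ – V5 /e/: /h/ → onset of the next syllable (single consonants are always licit onsets).
So the parse is vemr.skrigs.sku.smi.hek.
Mapping each syllable to C/V: /vemr/ → CVCC, /skrigs/ → CCCVCC, /sku/ → CCV, /smi/ → CCV, /hek/ → CVC.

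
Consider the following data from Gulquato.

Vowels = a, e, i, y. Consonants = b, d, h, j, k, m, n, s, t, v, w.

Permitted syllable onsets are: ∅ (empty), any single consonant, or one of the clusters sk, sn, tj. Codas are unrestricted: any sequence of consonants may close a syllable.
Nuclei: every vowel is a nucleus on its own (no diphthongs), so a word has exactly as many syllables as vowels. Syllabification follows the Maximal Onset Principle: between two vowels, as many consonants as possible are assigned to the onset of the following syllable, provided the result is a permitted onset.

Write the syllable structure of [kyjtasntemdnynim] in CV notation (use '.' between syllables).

Vowels present: y, a, e, y, i; each is a nucleus, giving 5 syllables.
/y…a/ gap (V1→V2): cluster /jt/ — the longest permitted-onset suffix is /t/; onset = /t/, preceding coda = /j/.
/a…e/ gap (V2→V3): /snt/ splits as /sn/ + /t/ (/t/ is the longest suffix that is a licit onset).
/e…y/ gap (V3→V4): /mdn/; trying suffixes from longest down, /n/ is the first permitted one, so coda /md/ | onset /n/.
/y…i/ gap (V4→V5): /n/ → onset of the next syllable (single consonants are always licit onsets).
So the parse is kyj.tasn.temd.ny.nim.
Mapping each syllable to C/V: /kyj/ → CVC, /tasn/ → CVCC, /temd/ → CVCC, /ny/ → CV, /nim/ → CVC.

CVC.CVCC.CVCC.CV.CVC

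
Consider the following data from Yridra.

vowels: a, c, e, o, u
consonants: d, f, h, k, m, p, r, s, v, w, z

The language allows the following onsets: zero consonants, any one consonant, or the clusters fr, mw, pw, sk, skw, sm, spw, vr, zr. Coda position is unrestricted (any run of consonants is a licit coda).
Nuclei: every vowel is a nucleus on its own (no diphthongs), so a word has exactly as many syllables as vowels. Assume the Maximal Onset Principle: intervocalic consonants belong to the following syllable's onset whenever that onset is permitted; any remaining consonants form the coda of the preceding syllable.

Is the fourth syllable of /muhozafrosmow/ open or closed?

The vowels are u, o, a, o, o — 5 nuclei, so 5 syllables.
σ1/σ2 boundary: just /h/ — single C goes to the following onset.
σ2/σ3 boundary: /z/ → onset of the next syllable (single consonants are always licit onsets).
σ3/σ4 boundary: cluster /fr/ — /fr/ is itself a permitted onset, so the whole cluster goes right; preceding coda = ∅.
σ4/σ5 boundary: cluster /sm/ — /sm/ is itself a permitted onset, so the whole cluster goes right; preceding coda = ∅.
Putting it together: mu.ho.za.fro.smow.
Syllable 4 is /fro/; it ends in its nucleus with no coda, so it is open.

open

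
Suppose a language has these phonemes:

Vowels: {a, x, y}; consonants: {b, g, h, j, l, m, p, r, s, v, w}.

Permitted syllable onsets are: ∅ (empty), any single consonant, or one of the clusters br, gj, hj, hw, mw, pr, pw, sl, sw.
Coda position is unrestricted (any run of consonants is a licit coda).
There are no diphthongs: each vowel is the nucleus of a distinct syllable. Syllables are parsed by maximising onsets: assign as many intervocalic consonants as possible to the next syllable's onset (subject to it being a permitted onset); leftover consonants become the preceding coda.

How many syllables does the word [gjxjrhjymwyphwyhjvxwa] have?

Vowels present: x, y, y, y, x, a; each is a nucleus, giving 6 syllables.

6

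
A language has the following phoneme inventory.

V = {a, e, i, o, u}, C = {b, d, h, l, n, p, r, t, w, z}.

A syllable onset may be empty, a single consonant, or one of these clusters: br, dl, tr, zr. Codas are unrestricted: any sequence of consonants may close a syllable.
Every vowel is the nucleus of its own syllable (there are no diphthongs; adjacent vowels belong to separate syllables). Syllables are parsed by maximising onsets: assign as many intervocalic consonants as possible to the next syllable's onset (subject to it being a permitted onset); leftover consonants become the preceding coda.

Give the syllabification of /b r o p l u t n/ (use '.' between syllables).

Nuclei (vowels): o, u → 2 syllables.
/o…u/ gap (V1→V2): /pl/ splits as /p/ + /l/ (/l/ is the longest suffix that is a licit onset).

brop.lutn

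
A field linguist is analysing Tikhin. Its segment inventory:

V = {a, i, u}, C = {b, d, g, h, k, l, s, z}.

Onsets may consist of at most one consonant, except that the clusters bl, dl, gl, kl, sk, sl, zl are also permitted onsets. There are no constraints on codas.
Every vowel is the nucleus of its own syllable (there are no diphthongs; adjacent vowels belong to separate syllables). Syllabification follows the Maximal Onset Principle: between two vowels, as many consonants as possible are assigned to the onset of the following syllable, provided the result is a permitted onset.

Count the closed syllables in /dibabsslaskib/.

2

Nuclei (vowels): i, a, a, i → 4 syllables.
Between /i/ (V1) and /a/ (V2): just /b/ — single C goes to the following onset.
Between /a/ (V2) and /a/ (V3): /bssl/ splits as /bs/ + /sl/ (/sl/ is the longest suffix that is a licit onset).
Between /a/ (V3) and /i/ (V4): /sk/ — entire cluster is a permitted onset → onset /sk/, coda ∅.
Syllabification: di.babs.sla.skib.
Classifying each syllable: /di/ (open), /babs/ (closed), /sla/ (open), /skib/ (closed).
Closed syllables: 2.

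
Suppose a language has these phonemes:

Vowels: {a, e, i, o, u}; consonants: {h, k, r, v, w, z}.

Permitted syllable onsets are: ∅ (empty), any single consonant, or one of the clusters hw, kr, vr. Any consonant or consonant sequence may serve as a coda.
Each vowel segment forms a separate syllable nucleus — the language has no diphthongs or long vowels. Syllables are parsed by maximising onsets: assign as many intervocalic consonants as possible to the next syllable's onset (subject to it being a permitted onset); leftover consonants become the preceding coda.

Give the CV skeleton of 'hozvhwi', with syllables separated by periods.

CVCC.CCV

The vowels are o, i — 2 nuclei, so 2 syllables.
Between /o/ (V1) and /i/ (V2): cluster /zvhw/ — the longest permitted-onset suffix is /hw/; onset = /hw/, preceding coda = /zv/.
So the parse is hozv.hwi.
Mapping each syllable to C/V: /hozv/ → CVCC, /hwi/ → CCV.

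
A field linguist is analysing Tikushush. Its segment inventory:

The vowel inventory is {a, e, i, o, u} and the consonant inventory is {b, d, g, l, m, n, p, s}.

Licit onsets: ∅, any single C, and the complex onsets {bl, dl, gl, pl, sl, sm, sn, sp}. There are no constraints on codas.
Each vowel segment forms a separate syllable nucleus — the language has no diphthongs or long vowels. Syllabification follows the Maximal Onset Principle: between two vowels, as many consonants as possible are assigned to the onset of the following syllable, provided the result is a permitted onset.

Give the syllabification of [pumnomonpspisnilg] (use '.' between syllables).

pum.no.monp.spi.snilg

Nuclei (vowels): u, o, o, i, i → 5 syllables.
Between /u/ (V1) and /o/ (V2): cluster /mn/ — the longest permitted-onset suffix is /n/; onset = /n/, preceding coda = /m/.
Between /o/ (V2) and /o/ (V3): /m/ → onset of the next syllable (single consonants are always licit onsets).
Between /o/ (V3) and /i/ (V4): cluster /npsp/ — the longest permitted-onset suffix is /sp/; onset = /sp/, preceding coda = /np/.
Between /i/ (V4) and /i/ (V5): /sn/ is a licit onset in full, so it all attaches to the next syllable.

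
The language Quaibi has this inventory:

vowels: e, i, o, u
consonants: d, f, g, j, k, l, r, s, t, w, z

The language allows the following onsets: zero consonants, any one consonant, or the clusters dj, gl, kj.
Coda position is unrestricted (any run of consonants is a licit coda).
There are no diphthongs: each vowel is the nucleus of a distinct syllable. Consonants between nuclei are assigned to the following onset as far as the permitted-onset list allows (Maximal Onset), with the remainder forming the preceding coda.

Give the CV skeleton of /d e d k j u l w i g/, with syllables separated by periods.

Vowels present: e, u, i; each is a nucleus, giving 3 syllables.
V1 /e/ – V2 /u/: /dkj/; trying suffixes from longest down, /kj/ is the first permitted one, so coda /d/ | onset /kj/.
V2 /u/ – V3 /i/: /lw/ splits as /l/ + /w/ (/w/ is the longest suffix that is a licit onset).
Syllabification: ded.kjul.wig.
Mapping each syllable to C/V: /ded/ → CVC, /kjul/ → CCVC, /wig/ → CVC.

CVC.CCVC.CVC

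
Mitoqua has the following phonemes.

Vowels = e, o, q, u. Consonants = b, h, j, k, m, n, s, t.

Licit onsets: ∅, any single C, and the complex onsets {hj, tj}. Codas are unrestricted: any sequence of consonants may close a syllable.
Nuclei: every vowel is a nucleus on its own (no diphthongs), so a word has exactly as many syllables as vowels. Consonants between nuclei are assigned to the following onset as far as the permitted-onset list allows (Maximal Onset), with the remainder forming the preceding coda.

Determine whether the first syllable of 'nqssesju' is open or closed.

closed

Vowels present: q, e, u; each is a nucleus, giving 3 syllables.
V1 /q/ – V2 /e/: /ss/; trying suffixes from longest down, /s/ is the first permitted one, so coda /s/ | onset /s/.
V2 /e/ – V3 /u/: /sj/ splits as /s/ + /j/ (/j/ is the longest suffix that is a licit onset).
Result: nqs.ses.ju.
Syllable 1 is /nqs/ with coda /s/, so it is closed.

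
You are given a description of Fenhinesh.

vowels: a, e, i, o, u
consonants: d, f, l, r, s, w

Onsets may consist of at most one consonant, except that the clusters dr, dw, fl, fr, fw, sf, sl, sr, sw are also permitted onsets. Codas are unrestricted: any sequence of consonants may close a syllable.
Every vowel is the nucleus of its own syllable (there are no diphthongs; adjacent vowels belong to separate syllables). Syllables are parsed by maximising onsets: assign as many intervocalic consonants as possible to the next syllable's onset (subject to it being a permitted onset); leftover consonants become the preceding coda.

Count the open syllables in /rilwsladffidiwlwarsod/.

Nuclei (vowels): i, a, i, i, a, o → 6 syllables.
/i…a/ gap (V1→V2): /lwsl/ splits as /lw/ + /sl/ (/sl/ is the longest suffix that is a licit onset).
/a…i/ gap (V2→V3): cluster /dff/ — the longest permitted-onset suffix is /f/; onset = /f/, preceding coda = /df/.
/i…i/ gap (V3→V4): /d/ is a single consonant, so it becomes the next onset.
/i…a/ gap (V4→V5): /wlw/ — longest licit onset from the right is /w/, leaving /wl/ as coda.
/a…o/ gap (V5→V6): /rs/ splits as /r/ + /s/ (/s/ is the longest suffix that is a licit onset).
Syllabification: rilw.sladf.fi.diwl.war.sod.
Classifying each syllable: /rilw/ (closed), /sladf/ (closed), /fi/ (open), /diwl/ (closed), /war/ (closed), /sod/ (closed).
Open syllables: 1.

1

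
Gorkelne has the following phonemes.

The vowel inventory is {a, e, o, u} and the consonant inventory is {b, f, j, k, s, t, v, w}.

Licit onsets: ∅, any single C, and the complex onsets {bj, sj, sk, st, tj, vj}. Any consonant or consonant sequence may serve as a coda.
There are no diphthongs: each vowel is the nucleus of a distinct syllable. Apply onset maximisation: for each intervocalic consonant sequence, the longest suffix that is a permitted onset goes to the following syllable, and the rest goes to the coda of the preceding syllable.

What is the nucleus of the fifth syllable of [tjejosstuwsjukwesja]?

e

The vowels are e, o, u, u, e, a — 6 nuclei, so 6 syllables.
The fifth nucleus (vowel 5 from the left) is /e/.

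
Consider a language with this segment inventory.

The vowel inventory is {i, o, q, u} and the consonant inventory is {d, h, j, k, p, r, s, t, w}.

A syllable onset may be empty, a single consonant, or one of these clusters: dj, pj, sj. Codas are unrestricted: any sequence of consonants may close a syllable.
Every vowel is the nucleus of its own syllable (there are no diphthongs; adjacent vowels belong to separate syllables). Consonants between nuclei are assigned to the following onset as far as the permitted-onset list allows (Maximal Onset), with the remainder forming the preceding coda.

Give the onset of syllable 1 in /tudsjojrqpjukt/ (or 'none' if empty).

t

Vowels present: u, o, q, u; each is a nucleus, giving 4 syllables.
/u…o/ gap (V1→V2): cluster /dsj/ — the longest permitted-onset suffix is /sj/; onset = /sj/, preceding coda = /d/.
/o…q/ gap (V2→V3): /jr/; trying suffixes from longest down, /r/ is the first permitted one, so coda /j/ | onset /r/.
/q…u/ gap (V3→V4): /pj/ — entire cluster is a permitted onset → onset /pj/, coda ∅.
So the parse is tud.sjoj.rq.pjukt.
Syllable 1 is /tud/: onset /t/, nucleus /u/, coda /d/.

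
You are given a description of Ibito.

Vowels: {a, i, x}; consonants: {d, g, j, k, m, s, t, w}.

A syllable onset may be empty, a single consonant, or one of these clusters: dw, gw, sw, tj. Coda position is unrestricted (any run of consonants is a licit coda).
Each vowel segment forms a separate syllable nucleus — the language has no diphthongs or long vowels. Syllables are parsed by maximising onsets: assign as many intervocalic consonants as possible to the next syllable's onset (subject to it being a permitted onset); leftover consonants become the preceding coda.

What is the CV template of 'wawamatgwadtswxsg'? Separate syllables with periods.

Vowels present: a, a, a, a, x; each is a nucleus, giving 5 syllables.
/a…a/ gap (V1→V2): just /w/ — single C goes to the following onset.
/a…a/ gap (V2→V3): /m/ → onset of the next syllable (single consonants are always licit onsets).
/a…a/ gap (V3→V4): /tgw/ — longest licit onset from the right is /gw/, leaving /t/ as coda.
/a…x/ gap (V4→V5): /dtsw/ splits as /dt/ + /sw/ (/sw/ is the longest suffix that is a licit onset).
Putting it together: wa.wa.mat.gwadt.swxsg.
Mapping each syllable to C/V: /wa/ → CV, /wa/ → CV, /mat/ → CVC, /gwadt/ → CCVCC, /swxsg/ → CCVCC.

CV.CV.CVC.CCVCC.CCVCC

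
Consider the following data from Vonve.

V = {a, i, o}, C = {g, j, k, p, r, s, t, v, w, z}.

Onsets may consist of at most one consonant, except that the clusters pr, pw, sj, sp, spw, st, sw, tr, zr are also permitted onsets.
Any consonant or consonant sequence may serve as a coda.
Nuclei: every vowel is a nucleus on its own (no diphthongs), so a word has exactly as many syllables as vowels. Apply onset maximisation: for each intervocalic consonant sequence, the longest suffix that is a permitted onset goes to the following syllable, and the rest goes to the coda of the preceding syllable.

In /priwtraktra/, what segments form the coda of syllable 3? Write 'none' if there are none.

Nuclei (vowels): i, a, a → 3 syllables.
/i…a/ gap (V1→V2): /wtr/ — longest licit onset from the right is /tr/, leaving /w/ as coda.
/a…a/ gap (V2→V3): /ktr/ splits as /k/ + /tr/ (/tr/ is the longest suffix that is a licit onset).
Syllabification: priw.trak.tra.
Syllable 3 is /tra/: onset /tr/, nucleus /a/, coda ∅.

none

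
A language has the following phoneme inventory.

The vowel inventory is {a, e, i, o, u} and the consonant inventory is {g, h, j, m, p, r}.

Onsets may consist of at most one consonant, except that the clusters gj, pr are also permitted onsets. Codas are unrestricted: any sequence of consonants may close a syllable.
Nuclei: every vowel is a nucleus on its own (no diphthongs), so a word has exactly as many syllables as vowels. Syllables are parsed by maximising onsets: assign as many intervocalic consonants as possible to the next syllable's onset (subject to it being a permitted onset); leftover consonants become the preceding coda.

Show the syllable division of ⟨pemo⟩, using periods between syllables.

pe.mo

The vowels are e, o — 2 nuclei, so 2 syllables.
V1 /e/ – V2 /o/: /m/ → onset of the next syllable (single consonants are always licit onsets).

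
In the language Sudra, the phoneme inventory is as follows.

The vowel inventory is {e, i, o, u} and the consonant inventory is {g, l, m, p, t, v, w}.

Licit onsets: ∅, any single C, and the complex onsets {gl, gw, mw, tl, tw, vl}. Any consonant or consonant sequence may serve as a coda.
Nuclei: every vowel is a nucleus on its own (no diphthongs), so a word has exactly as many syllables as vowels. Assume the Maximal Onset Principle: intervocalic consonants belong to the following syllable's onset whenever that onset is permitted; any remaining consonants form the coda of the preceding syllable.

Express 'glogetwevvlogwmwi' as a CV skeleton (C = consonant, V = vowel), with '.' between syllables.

Nuclei (vowels): o, e, e, o, i → 5 syllables.
σ1/σ2 boundary: /g/ → onset of the next syllable (single consonants are always licit onsets).
σ2/σ3 boundary: cluster /tw/ — /tw/ is itself a permitted onset, so the whole cluster goes right; preceding coda = ∅.
σ3/σ4 boundary: /vvl/; trying suffixes from longest down, /vl/ is the first permitted one, so coda /v/ | onset /vl/.
σ4/σ5 boundary: cluster /gwmw/ — the longest permitted-onset suffix is /mw/; onset = /mw/, preceding coda = /gw/.
Putting it together: glo.ge.twev.vlogw.mwi.
Mapping each syllable to C/V: /glo/ → CCV, /ge/ → CV, /twev/ → CCVC, /vlogw/ → CCVCC, /mwi/ → CCV.

CCV.CV.CCVC.CCVCC.CCV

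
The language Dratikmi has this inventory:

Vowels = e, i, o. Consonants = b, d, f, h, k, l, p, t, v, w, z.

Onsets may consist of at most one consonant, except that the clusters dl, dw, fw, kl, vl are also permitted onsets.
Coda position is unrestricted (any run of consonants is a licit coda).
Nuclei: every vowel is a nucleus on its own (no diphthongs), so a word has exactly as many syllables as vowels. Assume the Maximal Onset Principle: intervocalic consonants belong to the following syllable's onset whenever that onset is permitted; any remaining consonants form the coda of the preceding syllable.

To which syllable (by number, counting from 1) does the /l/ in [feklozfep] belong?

2

Vowels present: e, o, e; each is a nucleus, giving 3 syllables.
Between /e/ (V1) and /o/ (V2): /kl/ is a licit onset in full, so it all attaches to the next syllable.
Between /o/ (V2) and /e/ (V3): cluster /zf/ — the longest permitted-onset suffix is /f/; onset = /f/, preceding coda = /z/.
Putting it together: fe.kloz.fep.
The /l/ is in the onset of syllable 2 (/kloz/).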